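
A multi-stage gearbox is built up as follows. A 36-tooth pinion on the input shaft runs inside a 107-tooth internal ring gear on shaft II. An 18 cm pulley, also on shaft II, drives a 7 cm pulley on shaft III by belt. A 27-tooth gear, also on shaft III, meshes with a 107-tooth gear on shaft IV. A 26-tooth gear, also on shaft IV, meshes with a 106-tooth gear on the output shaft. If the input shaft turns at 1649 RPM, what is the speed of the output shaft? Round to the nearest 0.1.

88.3 RPM

internal gear 107/36 = 2.9722 → 1649/2.9722 = 554.8 RPM
belt 7/18 = 0.38889 → 554.8/0.38889 = 1426.6 RPM
gear mesh 107/27 = 3.963 → 1426.6/3.963 = 359.99 RPM
gear mesh 106/26 = 4.0769 → 359.99/4.0769 = 88.3 RPM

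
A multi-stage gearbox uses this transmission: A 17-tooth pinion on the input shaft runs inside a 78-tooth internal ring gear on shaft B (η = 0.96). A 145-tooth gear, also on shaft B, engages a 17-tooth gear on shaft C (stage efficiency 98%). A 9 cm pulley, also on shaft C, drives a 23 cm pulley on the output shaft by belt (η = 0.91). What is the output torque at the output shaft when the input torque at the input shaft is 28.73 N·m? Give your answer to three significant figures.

33.8 N·m

After the internal gear (78/17): 28.73 × 4.5882 × 0.96 = 126.55 N·m
After the gear mesh (17/145): 126.55 × 0.11724 × 0.98 = 14.54 N·m
After the belt (23/9): 14.54 × 2.5556 × 0.91 = 33.813 N·m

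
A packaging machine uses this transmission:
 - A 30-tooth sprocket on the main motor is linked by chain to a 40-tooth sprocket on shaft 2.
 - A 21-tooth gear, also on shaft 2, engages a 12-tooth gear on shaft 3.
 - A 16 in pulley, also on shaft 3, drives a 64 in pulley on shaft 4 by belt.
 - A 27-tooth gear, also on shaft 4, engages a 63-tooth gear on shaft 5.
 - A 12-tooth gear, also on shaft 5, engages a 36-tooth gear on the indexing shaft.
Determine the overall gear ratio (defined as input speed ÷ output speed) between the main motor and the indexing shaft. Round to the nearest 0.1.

Each stage contributes driven/driver: chain 40/30 = 1.3333, gear mesh 12/21 = 0.57143, belt 64/16 = 4, gear mesh 63/27 = 2.3333, gear mesh 36/12 = 3.
Overall: 1.3333 × 0.57143 × 4 × 2.3333 × 3 = 21.333.

21.3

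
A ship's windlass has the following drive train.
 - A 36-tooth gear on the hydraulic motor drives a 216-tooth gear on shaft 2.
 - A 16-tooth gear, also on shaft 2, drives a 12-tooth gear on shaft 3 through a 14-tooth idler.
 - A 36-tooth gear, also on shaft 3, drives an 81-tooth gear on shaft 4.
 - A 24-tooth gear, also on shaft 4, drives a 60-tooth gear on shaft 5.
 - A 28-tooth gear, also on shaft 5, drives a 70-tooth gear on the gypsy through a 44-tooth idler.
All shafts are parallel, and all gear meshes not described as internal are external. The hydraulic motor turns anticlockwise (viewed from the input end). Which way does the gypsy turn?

the hydraulic motor → shaft 2: external mesh, 1 reversal → CW.
shaft 2 → shaft 3: driver → idler → driven is 2 external meshes, 2 reversals → CW.
shaft 3 → shaft 4: external mesh, 1 reversal → CCW.
shaft 4 → shaft 5: external mesh, 1 reversal → CW.
shaft 5 → the gypsy: driver → idler → driven is 2 external meshes, 2 reversals → CW.
7 reversals in total — an odd number — so the gypsy turns opposite to the hydraulic motor.

clockwise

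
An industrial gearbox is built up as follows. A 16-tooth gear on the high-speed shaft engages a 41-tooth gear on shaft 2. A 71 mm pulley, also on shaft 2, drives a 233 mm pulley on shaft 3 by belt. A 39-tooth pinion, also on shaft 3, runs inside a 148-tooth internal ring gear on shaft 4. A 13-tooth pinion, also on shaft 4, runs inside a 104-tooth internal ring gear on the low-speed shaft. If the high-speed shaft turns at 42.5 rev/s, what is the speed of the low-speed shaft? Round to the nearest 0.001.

0.166 rev/s

the high-speed shaft → shaft 2 (gear mesh, 41/16): 42.5 ÷ 2.5625 = 16.585 rev/s
shaft 2 → shaft 3 (belt, 233/71): 16.585 ÷ 3.2817 = 5.0539 rev/s
shaft 3 → shaft 4 (internal gear, 148/39): 5.0539 ÷ 3.7949 = 1.3318 rev/s
shaft 4 → the low-speed shaft (internal gear, 104/13): 1.3318 ÷ 8 = 0.16647 rev/s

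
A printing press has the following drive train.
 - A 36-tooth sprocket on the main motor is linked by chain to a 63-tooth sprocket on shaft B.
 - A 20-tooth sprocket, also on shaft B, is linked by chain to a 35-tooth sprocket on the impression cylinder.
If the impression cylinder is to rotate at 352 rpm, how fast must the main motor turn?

Overall ratio R = 1.75 × 1.75 = 3.0625.
Required input speed = output speed × R = 352 × 3.0625 = 1078 rpm.

1078 rpm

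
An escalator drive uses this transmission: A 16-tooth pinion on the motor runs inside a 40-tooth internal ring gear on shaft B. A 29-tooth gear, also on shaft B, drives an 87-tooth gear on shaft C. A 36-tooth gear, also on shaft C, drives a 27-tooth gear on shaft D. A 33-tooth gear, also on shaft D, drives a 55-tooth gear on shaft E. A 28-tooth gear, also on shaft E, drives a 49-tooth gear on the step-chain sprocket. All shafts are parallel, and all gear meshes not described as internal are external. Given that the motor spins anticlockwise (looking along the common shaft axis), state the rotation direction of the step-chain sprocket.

the motor → shaft B: internal mesh, same direction → CCW.
shaft B → shaft C: external mesh, 1 reversal → CW.
shaft C → shaft D: external mesh, 1 reversal → CCW.
shaft D → shaft E: external mesh, 1 reversal → CW.
shaft E → the step-chain sprocket: external mesh, 1 reversal → CCW.
4 reversals in total — an even number — so the step-chain sprocket turns the same way as the motor.

anticlockwise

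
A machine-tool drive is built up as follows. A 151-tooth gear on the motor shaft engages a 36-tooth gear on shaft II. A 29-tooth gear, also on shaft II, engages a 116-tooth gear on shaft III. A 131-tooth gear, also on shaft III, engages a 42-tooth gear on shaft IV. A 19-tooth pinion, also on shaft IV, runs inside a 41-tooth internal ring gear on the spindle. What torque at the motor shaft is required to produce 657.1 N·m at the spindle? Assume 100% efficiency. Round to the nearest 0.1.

Overall ratio R = 0.23841 × 4 × 0.32061 × 2.1579 = 0.65977.
Input torque = output torque / R = 657.1 / 0.65977 = 995.95 N·m.

996.0 N·m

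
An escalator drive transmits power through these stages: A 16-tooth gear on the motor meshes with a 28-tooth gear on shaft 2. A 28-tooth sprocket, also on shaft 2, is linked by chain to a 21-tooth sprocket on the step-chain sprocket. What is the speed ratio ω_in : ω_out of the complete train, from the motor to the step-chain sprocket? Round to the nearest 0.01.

1.31

Each stage contributes driven/driver: gear mesh 28/16 = 1.75, chain 21/28 = 0.75.
Overall: 1.75 × 0.75 = 1.3125.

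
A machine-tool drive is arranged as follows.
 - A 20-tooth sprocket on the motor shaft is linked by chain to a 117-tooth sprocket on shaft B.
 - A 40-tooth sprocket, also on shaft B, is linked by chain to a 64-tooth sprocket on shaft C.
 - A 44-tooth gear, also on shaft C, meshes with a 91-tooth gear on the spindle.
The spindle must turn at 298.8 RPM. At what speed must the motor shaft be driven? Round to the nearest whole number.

Overall ratio R = 5.85 × 1.6 × 2.0682 = 19.358.
Required input speed = output speed × R = 298.8 × 19.358 = 5784.2 RPM.

5784 RPM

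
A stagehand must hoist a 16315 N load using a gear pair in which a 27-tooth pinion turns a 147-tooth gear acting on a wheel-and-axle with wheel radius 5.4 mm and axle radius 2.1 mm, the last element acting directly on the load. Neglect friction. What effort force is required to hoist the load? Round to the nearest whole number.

1165 N

Gear pair MA = 147/27 = 5.4444.
Wheel-and-axle MA = R/r = 5.4/2.1 = 2.5714.
Combined ideal MA = 5.4444 × 2.5714 = 14.
Effort = load / MA = 16315 / 14 = 1165.4 N.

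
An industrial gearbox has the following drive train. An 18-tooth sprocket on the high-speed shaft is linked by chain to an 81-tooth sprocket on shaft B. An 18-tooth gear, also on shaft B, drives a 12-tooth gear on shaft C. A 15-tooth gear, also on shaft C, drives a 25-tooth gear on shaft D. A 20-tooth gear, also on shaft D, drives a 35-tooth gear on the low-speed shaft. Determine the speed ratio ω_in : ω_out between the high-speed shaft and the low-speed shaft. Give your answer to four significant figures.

Each stage contributes driven/driver: chain 81/18 = 4.5, gear mesh 12/18 = 0.66667, gear mesh 25/15 = 1.6667, gear mesh 35/20 = 1.75.
Overall: 4.5 × 0.66667 × 1.6667 × 1.75 = 8.75.

8.750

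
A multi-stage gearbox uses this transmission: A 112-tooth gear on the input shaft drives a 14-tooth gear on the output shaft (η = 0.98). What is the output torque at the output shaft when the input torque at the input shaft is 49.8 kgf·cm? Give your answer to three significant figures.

6.10 kgf·cm

After the gear mesh (14/112): 49.8 × 0.125 × 0.98 = 6.1005 kgf·cm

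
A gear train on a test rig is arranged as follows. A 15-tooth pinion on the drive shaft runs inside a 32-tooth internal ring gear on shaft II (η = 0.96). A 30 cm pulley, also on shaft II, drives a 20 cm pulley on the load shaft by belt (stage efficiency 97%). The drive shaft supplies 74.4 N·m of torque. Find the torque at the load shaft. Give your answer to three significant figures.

Internal gear: ratio = 32/15 = 2.1333; torque at shaft II = 74.4 × 2.1333 × 0.96 = 152.37 N·m.
Belt: ratio = 20/30 = 0.66667; torque at the load shaft = 152.37 × 0.66667 × 0.97 = 98.533 N·m.

98.5 N·m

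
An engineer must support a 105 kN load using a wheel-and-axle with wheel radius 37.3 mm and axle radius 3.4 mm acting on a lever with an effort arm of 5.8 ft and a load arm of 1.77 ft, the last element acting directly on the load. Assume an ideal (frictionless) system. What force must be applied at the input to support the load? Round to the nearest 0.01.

Wheel-and-axle MA = R/r = 37.3/3.4 = 10.971.
Lever MA = effort arm / load arm = 5.8/1.77 = 3.2768.
Combined ideal MA = 10.971 × 3.2768 = 35.949.
Effort = load / MA = 105 / 35.949 = 2.9208 kN.

2.92 kN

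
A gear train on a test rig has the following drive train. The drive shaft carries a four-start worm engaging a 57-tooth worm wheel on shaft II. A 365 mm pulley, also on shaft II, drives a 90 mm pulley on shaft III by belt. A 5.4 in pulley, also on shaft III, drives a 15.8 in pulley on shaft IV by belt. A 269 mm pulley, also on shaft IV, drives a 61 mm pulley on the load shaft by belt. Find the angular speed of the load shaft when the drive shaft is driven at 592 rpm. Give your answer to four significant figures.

253.9 rpm

worm 57/4 = 14.25 → 592/14.25 = 41.544 rpm
belt 90/365 = 0.24658 → 41.544/0.24658 = 168.48 rpm
belt 15.8/5.4 = 2.9259 → 168.48/2.9259 = 57.583 rpm
belt 61/269 = 0.22677 → 57.583/0.22677 = 253.93 rpm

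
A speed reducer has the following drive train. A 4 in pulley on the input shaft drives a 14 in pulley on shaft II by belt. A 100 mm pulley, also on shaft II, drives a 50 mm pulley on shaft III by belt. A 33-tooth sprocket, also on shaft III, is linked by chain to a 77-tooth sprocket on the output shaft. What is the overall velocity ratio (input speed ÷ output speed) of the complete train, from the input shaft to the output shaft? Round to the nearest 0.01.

4.08

Each stage contributes driven/driver: belt 14/4 = 3.5, belt 50/100 = 0.5, chain 77/33 = 2.3333.
Overall: 3.5 × 0.5 × 2.3333 = 4.0833.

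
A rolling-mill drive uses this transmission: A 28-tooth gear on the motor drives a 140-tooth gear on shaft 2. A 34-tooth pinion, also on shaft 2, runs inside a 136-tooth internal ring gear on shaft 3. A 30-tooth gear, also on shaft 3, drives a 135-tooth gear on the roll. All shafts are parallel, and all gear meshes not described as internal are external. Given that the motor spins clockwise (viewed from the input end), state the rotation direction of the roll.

clockwise

the motor → shaft 2: external mesh, 1 reversal → CCW.
shaft 2 → shaft 3: internal mesh, same direction → CCW.
shaft 3 → the roll: external mesh, 1 reversal → CW.
2 reversals in total — an even number — so the roll turns the same way as the motor.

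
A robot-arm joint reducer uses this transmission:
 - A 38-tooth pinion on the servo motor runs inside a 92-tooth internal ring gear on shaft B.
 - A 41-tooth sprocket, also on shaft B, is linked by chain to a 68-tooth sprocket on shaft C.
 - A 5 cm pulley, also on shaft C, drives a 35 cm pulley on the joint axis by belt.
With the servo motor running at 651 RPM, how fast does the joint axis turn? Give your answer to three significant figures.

23.2 RPM

the servo motor → shaft B (internal gear, 92/38): 651 ÷ 2.4211 = 268.89 RPM
shaft B → shaft C (chain, 68/41): 268.89 ÷ 1.6585 = 162.13 RPM
shaft C → the joint axis (belt, 35/5): 162.13 ÷ 7 = 23.161 RPM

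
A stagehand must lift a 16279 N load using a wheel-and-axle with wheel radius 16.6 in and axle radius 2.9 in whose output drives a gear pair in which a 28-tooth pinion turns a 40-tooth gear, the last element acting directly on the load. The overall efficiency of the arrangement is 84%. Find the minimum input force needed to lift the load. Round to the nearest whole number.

Wheel-and-axle MA = R/r = 16.6/2.9 = 5.7241.
Gear pair MA = 40/28 = 1.4286.
Combined ideal MA = 5.7241 × 1.4286 = 8.1773.
Actual MA = 8.1773 × 0.84 = 6.869.
Effort = load / actual MA = 16279 / 6.869 = 2369.9 N.

2370 N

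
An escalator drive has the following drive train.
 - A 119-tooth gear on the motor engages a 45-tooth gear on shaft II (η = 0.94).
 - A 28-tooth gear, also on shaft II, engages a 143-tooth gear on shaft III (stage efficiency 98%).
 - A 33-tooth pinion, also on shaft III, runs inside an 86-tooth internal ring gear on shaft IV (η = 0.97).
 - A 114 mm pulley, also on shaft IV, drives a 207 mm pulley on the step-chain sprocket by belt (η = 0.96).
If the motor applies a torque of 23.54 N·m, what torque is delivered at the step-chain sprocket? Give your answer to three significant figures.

185 N·m

gear mesh 45/119 = 0.37815 → τ = 23.54·0.37815·0.94 = 8.3676 N·m
gear mesh 143/28 = 5.1071 → τ = 8.3676·5.1071·0.98 = 41.88 N·m
internal gear 86/33 = 2.6061 → τ = 41.88·2.6061·0.97 = 105.87 N·m
belt 207/114 = 1.8158 → τ = 105.87·1.8158·0.96 = 184.54 N·m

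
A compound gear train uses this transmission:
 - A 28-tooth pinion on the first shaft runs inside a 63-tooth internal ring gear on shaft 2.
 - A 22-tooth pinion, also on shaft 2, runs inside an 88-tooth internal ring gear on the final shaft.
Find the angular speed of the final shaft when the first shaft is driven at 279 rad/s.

31 rad/s

Internal gear: ratio = 63/28 = 2.25, so shaft 2 turns at 279 / 2.25 = 124 rad/s.
Internal gear: ratio = 88/22 = 4, so the final shaft turns at 124 / 4 = 31 rad/s.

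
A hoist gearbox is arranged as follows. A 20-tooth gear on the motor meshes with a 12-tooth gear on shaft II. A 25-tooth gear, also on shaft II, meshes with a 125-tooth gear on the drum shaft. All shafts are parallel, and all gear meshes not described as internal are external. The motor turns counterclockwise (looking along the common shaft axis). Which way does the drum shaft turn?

the motor → shaft II: external mesh, 1 reversal → CW.
shaft II → the drum shaft: external mesh, 1 reversal → CCW.
2 reversals in total — an even number — so the drum shaft turns the same way as the motor.

counterclockwise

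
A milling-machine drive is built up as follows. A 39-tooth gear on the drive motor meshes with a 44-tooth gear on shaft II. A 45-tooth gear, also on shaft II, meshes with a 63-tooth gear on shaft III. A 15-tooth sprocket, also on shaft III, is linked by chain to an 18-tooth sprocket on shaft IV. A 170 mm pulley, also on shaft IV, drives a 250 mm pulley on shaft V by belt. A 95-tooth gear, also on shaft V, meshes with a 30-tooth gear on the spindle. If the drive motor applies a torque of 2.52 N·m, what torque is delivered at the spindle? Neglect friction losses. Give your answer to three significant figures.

gear mesh 44/39 = 1.1282 → τ = 2.52·1.1282 = 2.8431 N·m
gear mesh 63/45 = 1.4 → τ = 2.8431·1.4 = 3.9803 N·m
chain 18/15 = 1.2 → τ = 3.9803·1.2 = 4.7764 N·m
belt 250/170 = 1.4706 → τ = 4.7764·1.4706 = 7.0241 N·m
gear mesh 30/95 = 0.31579 → τ = 7.0241·0.31579 = 2.2181 N·m

2.22 N·m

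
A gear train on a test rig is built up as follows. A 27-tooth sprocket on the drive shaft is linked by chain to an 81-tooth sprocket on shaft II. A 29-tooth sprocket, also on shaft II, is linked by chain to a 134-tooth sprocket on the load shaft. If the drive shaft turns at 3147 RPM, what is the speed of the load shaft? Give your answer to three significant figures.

227 RPM

chain 81/27 = 3 → 3147/3 = 1049 RPM
chain 134/29 = 4.6207 → 1049/4.6207 = 227.02 RPM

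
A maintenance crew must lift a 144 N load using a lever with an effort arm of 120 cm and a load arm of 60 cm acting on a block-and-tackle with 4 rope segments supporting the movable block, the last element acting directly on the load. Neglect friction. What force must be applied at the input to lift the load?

Lever MA = effort arm / load arm = 120/60 = 2.
Block-and-tackle MA = number of supporting rope parts = 4.
Combined ideal MA = 2 × 4 = 8.
Effort = load / MA = 144 / 8 = 18 N.

18 N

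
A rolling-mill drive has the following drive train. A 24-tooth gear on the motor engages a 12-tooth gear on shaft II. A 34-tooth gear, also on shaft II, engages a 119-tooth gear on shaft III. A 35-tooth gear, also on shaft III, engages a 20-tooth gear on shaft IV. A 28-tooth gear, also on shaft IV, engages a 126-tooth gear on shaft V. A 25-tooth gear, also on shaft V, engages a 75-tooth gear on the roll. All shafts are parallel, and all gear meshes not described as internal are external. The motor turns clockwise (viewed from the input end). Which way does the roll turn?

the motor → shaft II: external mesh, 1 reversal → CCW.
shaft II → shaft III: external mesh, 1 reversal → CW.
shaft III → shaft IV: external mesh, 1 reversal → CCW.
shaft IV → shaft V: external mesh, 1 reversal → CW.
shaft V → the roll: external mesh, 1 reversal → CCW.
5 reversals in total — an odd number — so the roll turns opposite to the motor.

anticlockwise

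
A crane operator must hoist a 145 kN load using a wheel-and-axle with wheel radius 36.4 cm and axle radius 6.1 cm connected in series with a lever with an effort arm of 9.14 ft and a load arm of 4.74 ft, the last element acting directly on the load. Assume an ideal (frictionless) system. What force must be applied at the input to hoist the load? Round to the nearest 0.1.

Wheel-and-axle MA = R/r = 36.4/6.1 = 5.9672.
Lever MA = effort arm / load arm = 9.14/4.74 = 1.9283.
Combined ideal MA = 5.9672 × 1.9283 = 11.506.
Effort = load / MA = 145 / 11.506 = 12.602 kN.

12.6 kN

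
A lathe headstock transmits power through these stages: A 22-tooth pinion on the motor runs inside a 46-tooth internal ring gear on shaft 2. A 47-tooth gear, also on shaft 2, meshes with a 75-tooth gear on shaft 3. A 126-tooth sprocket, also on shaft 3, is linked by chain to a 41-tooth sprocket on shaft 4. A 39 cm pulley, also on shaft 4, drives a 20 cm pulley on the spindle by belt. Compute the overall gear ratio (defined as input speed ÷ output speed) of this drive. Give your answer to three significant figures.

0.557

Each stage contributes driven/driver: internal gear 46/22 = 2.0909, gear mesh 75/47 = 1.5957, chain 41/126 = 0.3254, belt 20/39 = 0.51282.
Overall: 2.0909 × 1.5957 × 0.3254 × 0.51282 = 0.55677.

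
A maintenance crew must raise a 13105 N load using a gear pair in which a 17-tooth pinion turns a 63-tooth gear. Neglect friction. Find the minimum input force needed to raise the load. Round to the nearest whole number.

3536 N

Gear pair MA = 63/17 = 3.7059.
Effort = load / MA = 13105 / 3.7059 = 3536.3 N.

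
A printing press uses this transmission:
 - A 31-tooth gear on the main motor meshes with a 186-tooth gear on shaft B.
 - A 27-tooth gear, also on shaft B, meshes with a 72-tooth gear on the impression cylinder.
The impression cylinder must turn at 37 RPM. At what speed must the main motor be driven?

Overall ratio R = 6 × 2.6667 = 16.
Required input speed = output speed × R = 37 × 16 = 592 RPM.

592 RPM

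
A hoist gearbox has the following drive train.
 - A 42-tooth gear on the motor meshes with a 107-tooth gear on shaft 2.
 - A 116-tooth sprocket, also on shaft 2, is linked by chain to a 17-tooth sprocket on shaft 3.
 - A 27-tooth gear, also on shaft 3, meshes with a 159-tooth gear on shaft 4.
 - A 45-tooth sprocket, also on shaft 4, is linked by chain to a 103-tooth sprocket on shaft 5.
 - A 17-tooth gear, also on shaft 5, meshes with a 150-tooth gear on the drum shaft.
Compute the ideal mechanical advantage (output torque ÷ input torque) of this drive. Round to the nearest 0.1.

44.4

Each stage contributes driven/driver: gear mesh 107/42 = 2.5476, chain 17/116 = 0.14655, gear mesh 159/27 = 5.8889, chain 103/45 = 2.2889, gear mesh 150/17 = 8.8235.
Overall: 2.5476 × 0.14655 × 5.8889 × 2.2889 × 8.8235 = 44.404.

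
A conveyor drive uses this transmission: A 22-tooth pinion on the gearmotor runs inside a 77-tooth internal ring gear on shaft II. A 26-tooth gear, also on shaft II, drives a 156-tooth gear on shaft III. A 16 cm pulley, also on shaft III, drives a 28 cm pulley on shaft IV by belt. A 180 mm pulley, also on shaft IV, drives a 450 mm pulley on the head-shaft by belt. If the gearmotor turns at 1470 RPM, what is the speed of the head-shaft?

16 RPM

Internal gear: ratio = 77/22 = 3.5, so shaft II turns at 1470 / 3.5 = 420 RPM.
Gear mesh: ratio = 156/26 = 6, so shaft III turns at 420 / 6 = 70 RPM.
Belt: ratio = 28/16 = 1.75, so shaft IV turns at 70 / 1.75 = 40 RPM.
Belt: ratio = 450/180 = 2.5, so the head-shaft turns at 40 / 2.5 = 16 RPM.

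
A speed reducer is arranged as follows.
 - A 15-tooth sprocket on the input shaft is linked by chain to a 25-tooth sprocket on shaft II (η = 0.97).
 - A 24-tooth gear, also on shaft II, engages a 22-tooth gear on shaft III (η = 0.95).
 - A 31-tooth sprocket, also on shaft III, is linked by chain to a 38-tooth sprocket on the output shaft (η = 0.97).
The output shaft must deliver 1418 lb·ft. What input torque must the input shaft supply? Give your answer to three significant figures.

847 lb·ft

Overall ratio R = 1.6667 × 0.91667 × 1.2258 = 1.8728; overall efficiency η = 0.97 × 0.95 × 0.97 = 0.8939.
Input torque = output torque / (R × η) = 1418 / (1.8728 × 0.8939) = 847.09 lb·ft.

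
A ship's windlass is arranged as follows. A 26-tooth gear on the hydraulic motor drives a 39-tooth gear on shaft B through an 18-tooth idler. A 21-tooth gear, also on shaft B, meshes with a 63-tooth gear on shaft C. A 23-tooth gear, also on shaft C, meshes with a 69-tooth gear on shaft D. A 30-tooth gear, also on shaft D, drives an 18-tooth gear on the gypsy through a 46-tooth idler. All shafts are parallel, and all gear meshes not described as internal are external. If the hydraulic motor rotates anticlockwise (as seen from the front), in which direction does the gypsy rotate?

the hydraulic motor → shaft B: driver → idler → driven is 2 external meshes, 2 reversals → CCW.
shaft B → shaft C: external mesh, 1 reversal → CW.
shaft C → shaft D: external mesh, 1 reversal → CCW.
shaft D → the gypsy: driver → idler → driven is 2 external meshes, 2 reversals → CCW.
6 reversals in total — an even number — so the gypsy turns the same way as the hydraulic motor.

anticlockwise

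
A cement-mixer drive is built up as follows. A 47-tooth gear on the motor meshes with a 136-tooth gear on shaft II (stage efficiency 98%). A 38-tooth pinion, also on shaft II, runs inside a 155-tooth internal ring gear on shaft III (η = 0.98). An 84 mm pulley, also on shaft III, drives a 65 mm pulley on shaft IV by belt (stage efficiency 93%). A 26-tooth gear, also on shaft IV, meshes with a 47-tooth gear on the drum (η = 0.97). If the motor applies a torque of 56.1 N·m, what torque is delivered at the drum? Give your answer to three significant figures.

Gear mesh: ratio = 136/47 = 2.8936; torque at shaft II = 56.1 × 2.8936 × 0.98 = 159.09 N·m.
Internal gear: ratio = 155/38 = 4.0789; torque at shaft III = 159.09 × 4.0789 × 0.98 = 635.92 N·m.
Belt: ratio = 65/84 = 0.77381; torque at shaft IV = 635.92 × 0.77381 × 0.93 = 457.64 N·m.
Gear mesh: ratio = 47/26 = 1.8077; torque at the drum = 457.64 × 1.8077 × 0.97 = 802.45 N·m.

802 N·m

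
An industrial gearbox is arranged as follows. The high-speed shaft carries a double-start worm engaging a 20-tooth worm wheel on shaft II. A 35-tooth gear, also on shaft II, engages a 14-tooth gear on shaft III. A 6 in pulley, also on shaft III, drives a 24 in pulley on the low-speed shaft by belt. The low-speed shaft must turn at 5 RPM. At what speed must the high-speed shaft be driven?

Overall ratio R = 10 × 0.4 × 4 = 16.
Required input speed = output speed × R = 5 × 16 = 80 RPM.

80 RPM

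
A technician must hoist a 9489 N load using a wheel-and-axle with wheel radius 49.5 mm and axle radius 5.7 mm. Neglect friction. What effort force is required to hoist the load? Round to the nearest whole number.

Wheel-and-axle MA = R/r = 49.5/5.7 = 8.6842.
Effort = load / MA = 9489 / 8.6842 = 1092.7 N.

1093 N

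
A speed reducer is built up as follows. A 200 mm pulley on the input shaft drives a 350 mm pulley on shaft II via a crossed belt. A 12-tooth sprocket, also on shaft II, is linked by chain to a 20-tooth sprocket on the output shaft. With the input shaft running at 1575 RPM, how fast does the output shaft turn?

540 RPM

Belt: ratio = 350/200 = 1.75, so shaft II turns at 1575 / 1.75 = 900 RPM.
Chain: ratio = 20/12 = 1.6667, so the output shaft turns at 900 / 1.6667 = 540 RPM.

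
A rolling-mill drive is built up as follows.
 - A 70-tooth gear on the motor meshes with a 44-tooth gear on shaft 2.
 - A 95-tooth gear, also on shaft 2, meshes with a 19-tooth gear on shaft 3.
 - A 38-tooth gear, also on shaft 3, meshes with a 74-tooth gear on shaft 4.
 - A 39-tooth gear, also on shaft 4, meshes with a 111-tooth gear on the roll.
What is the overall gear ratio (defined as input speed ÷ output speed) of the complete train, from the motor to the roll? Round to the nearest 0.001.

Each stage contributes driven/driver: gear mesh 44/70 = 0.62857, gear mesh 19/95 = 0.2, gear mesh 74/38 = 1.9474, gear mesh 111/39 = 2.8462.
Overall: 0.62857 × 0.2 × 1.9474 × 2.8462 = 0.69677.

0.697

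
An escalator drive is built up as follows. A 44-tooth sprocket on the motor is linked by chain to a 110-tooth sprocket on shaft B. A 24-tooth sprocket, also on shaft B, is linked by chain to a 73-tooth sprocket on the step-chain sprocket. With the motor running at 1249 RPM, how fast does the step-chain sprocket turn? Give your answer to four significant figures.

164.3 RPM

the motor → shaft B (chain, 110/44): 1249 ÷ 2.5 = 499.6 RPM
shaft B → the step-chain sprocket (chain, 73/24): 499.6 ÷ 3.0417 = 164.25 RPM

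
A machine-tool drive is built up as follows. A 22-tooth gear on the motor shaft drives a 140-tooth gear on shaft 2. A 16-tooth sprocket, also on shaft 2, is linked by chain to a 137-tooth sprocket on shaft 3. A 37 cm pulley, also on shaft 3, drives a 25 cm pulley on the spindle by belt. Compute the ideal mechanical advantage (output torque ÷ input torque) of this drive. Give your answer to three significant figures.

Each stage contributes driven/driver: gear mesh 140/22 = 6.3636, chain 137/16 = 8.5625, belt 25/37 = 0.67568.
Overall: 6.3636 × 8.5625 × 0.67568 = 36.817.

36.8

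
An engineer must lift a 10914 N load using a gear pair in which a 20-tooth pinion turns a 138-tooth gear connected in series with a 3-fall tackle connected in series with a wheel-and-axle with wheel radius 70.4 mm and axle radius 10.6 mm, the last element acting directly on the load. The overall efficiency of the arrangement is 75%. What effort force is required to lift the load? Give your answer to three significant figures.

Gear pair MA = 138/20 = 6.9.
Block-and-tackle MA = number of supporting rope parts = 3.
Wheel-and-axle MA = R/r = 70.4/10.6 = 6.6415.
Combined ideal MA = 6.9 × 3 × 6.6415 = 137.48.
Actual MA = 137.48 × 0.75 = 103.11.
Effort = load / actual MA = 10914 / 103.11 = 105.85 N.

106 N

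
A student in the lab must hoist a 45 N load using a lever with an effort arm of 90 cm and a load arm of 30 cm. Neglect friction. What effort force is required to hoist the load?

Lever MA = effort arm / load arm = 90/30 = 3.
Effort = load / MA = 45 / 3 = 15 N.

15 N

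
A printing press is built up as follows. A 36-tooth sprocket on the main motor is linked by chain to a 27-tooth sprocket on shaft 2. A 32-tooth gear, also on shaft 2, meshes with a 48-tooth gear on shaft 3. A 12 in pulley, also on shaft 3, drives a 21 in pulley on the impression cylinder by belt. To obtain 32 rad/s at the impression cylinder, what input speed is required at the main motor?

63 rad/s

Overall ratio R = 0.75 × 1.5 × 1.75 = 1.9688.
Required input speed = output speed × R = 32 × 1.9688 = 63 rad/s.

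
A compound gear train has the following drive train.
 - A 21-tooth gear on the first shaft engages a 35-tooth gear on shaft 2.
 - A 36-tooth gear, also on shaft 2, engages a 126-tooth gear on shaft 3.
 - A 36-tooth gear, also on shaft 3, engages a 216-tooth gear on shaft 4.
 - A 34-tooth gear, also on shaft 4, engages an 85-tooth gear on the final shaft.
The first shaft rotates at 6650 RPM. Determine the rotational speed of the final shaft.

76 RPM

gear mesh 35/21 = 1.6667 → 6650/1.6667 = 3990 RPM
gear mesh 126/36 = 3.5 → 3990/3.5 = 1140 RPM
gear mesh 216/36 = 6 → 1140/6 = 190 RPM
gear mesh 85/34 = 2.5 → 190/2.5 = 76 RPM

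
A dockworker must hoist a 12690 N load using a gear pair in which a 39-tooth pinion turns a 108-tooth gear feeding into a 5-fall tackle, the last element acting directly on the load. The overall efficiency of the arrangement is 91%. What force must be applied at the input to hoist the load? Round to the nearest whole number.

1007 N

Gear pair MA = 108/39 = 2.7692.
Block-and-tackle MA = number of supporting rope parts = 5.
Combined ideal MA = 2.7692 × 5 = 13.846.
Actual MA = 13.846 × 0.91 = 12.6.
Effort = load / actual MA = 12690 / 12.6 = 1007.1 N.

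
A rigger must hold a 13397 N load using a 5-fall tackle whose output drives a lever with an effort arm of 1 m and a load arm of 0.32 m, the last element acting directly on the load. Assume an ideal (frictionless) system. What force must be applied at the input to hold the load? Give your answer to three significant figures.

857 N

Block-and-tackle MA = number of supporting rope parts = 5.
Lever MA = effort arm / load arm = 1/0.32 = 3.125.
Combined ideal MA = 5 × 3.125 = 15.625.
Effort = load / MA = 13397 / 15.625 = 857.41 N.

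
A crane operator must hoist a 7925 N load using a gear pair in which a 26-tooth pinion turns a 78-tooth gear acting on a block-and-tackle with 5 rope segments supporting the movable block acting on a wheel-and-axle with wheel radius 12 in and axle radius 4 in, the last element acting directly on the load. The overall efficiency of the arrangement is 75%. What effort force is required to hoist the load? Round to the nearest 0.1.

234.8 N

Gear pair MA = 78/26 = 3.
Block-and-tackle MA = number of supporting rope parts = 5.
Wheel-and-axle MA = R/r = 12/4 = 3.
Combined ideal MA = 3 × 5 × 3 = 45.
Actual MA = 45 × 0.75 = 33.75.
Effort = load / actual MA = 7925 / 33.75 = 234.81 N.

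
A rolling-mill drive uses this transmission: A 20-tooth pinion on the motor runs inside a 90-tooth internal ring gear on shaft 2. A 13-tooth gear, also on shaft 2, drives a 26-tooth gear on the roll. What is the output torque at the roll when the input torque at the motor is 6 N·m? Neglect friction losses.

54 N·m

After the internal gear (90/20): 6 × 4.5 = 27 N·m
After the gear mesh (26/13): 27 × 2 = 54 N·m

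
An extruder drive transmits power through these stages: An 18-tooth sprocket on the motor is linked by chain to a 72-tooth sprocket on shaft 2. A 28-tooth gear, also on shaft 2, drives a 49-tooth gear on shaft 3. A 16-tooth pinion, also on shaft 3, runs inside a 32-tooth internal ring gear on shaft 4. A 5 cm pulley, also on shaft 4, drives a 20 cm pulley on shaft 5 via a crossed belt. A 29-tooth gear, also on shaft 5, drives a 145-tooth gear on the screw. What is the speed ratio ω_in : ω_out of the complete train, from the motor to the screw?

280

Each stage contributes driven/driver: chain 72/18 = 4, gear mesh 49/28 = 1.75, internal gear 32/16 = 2, belt 20/5 = 4, gear mesh 145/29 = 5.
Overall: 4 × 1.75 × 2 × 4 × 5 = 280.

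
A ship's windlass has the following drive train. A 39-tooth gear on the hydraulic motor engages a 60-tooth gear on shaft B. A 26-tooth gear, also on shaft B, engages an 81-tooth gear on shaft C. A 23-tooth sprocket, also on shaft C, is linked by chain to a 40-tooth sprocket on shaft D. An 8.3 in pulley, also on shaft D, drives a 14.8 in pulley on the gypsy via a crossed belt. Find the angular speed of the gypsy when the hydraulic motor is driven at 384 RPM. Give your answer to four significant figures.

Gear mesh: ratio = 60/39 = 1.5385, so shaft B turns at 384 / 1.5385 = 249.6 RPM.
Gear mesh: ratio = 81/26 = 3.1154, so shaft C turns at 249.6 / 3.1154 = 80.119 RPM.
Chain: ratio = 40/23 = 1.7391, so shaft D turns at 80.119 / 1.7391 = 46.068 RPM.
Belt: ratio = 14.8/8.3 = 1.7831, so the gypsy turns at 46.068 / 1.7831 = 25.836 RPM.

25.84 RPM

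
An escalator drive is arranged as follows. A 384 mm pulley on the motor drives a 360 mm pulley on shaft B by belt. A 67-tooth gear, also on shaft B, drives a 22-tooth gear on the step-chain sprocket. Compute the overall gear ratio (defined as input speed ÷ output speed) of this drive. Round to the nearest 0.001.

0.308

Each stage contributes driven/driver: belt 360/384 = 0.9375, gear mesh 22/67 = 0.32836.
Overall: 0.9375 × 0.32836 = 0.30784.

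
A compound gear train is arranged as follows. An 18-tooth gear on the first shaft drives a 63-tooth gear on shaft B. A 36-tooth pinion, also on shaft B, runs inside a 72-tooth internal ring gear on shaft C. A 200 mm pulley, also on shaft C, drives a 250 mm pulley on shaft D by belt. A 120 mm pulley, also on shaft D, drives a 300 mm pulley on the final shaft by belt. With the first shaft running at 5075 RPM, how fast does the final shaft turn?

the first shaft → shaft B (gear mesh, 63/18): 5075 ÷ 3.5 = 1450 RPM
shaft B → shaft C (internal gear, 72/36): 1450 ÷ 2 = 725 RPM
shaft C → shaft D (belt, 250/200): 725 ÷ 1.25 = 580 RPM
shaft D → the final shaft (belt, 300/120): 580 ÷ 2.5 = 232 RPM

232 RPM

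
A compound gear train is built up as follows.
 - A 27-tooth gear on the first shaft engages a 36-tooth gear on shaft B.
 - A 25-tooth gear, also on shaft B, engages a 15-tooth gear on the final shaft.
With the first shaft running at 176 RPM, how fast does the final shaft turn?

220 RPM

gear mesh 36/27 = 1.3333 → 176/1.3333 = 132 RPM
gear mesh 15/25 = 0.6 → 132/0.6 = 220 RPM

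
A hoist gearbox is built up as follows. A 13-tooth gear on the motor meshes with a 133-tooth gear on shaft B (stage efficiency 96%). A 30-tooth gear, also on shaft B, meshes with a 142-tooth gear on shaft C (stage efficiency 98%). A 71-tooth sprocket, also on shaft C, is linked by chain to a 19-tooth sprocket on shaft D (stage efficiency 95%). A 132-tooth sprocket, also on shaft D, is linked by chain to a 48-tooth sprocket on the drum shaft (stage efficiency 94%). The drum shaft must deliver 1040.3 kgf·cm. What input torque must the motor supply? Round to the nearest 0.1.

Overall ratio R = 10.231 × 4.7333 × 0.26761 × 0.36364 = 4.7124; overall efficiency η = 0.96 × 0.98 × 0.95 × 0.94 = 0.8401.
Input torque = output torque / (R × η) = 1040.3 / (4.7124 × 0.8401) = 262.77 kgf·cm.

262.8 kgf·cm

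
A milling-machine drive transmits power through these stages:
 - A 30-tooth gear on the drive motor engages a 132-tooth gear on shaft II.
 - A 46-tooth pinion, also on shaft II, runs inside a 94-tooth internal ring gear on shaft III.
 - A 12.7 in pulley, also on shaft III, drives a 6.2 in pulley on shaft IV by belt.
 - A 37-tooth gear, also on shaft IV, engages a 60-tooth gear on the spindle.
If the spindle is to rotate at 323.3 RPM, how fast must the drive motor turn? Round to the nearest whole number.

Overall ratio R = 4.4 × 2.0435 × 0.48819 × 1.6216 = 7.118.
Required input speed = output speed × R = 323.3 × 7.118 = 2301.3 RPM.

2301 RPM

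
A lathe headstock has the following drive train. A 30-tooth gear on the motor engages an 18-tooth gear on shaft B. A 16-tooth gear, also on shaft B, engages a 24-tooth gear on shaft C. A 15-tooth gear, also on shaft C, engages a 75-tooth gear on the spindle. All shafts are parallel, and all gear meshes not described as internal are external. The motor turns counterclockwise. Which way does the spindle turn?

clockwise

the motor → shaft B: external mesh, 1 reversal → CW.
shaft B → shaft C: external mesh, 1 reversal → CCW.
shaft C → the spindle: external mesh, 1 reversal → CW.
3 reversals in total — an odd number — so the spindle turns opposite to the motor.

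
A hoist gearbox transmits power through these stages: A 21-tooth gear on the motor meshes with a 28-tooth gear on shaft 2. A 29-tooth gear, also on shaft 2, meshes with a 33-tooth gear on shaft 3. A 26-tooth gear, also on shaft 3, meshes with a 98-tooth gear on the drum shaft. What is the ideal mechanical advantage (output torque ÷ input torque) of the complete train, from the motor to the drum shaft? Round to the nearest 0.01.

5.72

Each stage contributes driven/driver: gear mesh 28/21 = 1.3333, gear mesh 33/29 = 1.1379, gear mesh 98/26 = 3.7692.
Overall: 1.3333 × 1.1379 × 3.7692 = 5.7188.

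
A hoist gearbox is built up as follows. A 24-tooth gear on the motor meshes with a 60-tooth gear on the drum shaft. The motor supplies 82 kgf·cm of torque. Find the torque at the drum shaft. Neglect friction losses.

After the gear mesh (60/24): 82 × 2.5 = 205 kgf·cm

205 kgf·cm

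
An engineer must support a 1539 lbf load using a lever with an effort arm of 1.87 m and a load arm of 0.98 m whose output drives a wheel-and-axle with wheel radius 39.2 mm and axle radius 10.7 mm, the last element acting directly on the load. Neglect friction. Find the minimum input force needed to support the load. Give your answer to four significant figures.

220.2 lbf

Lever MA = effort arm / load arm = 1.87/0.98 = 1.9082.
Wheel-and-axle MA = R/r = 39.2/10.7 = 3.6636.
Combined ideal MA = 1.9082 × 3.6636 = 6.9907.
Effort = load / MA = 1539 / 6.9907 = 220.15 lbf.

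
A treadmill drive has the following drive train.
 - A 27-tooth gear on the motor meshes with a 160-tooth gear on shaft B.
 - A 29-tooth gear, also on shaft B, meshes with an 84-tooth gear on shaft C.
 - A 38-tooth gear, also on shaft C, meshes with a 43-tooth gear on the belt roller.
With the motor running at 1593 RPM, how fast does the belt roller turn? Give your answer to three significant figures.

82.0 RPM

the motor → shaft B (gear mesh, 160/27): 1593 ÷ 5.9259 = 268.82 RPM
shaft B → shaft C (gear mesh, 84/29): 268.82 ÷ 2.8966 = 92.806 RPM
shaft C → the belt roller (gear mesh, 43/38): 92.806 ÷ 1.1316 = 82.015 RPM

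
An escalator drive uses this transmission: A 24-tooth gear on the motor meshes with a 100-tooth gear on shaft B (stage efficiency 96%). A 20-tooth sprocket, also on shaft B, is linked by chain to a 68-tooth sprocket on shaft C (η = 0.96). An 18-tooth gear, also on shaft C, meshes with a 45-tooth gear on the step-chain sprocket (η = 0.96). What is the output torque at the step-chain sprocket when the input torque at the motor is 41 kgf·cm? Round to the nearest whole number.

1285 kgf·cm

Gear mesh: ratio = 100/24 = 4.1667; torque at shaft B = 41 × 4.1667 × 0.96 = 164 kgf·cm.
Chain: ratio = 68/20 = 3.4; torque at shaft C = 164 × 3.4 × 0.96 = 535.3 kgf·cm.
Gear mesh: ratio = 45/18 = 2.5; torque at the step-chain sprocket = 535.3 × 2.5 × 0.96 = 1284.7 kgf·cm.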